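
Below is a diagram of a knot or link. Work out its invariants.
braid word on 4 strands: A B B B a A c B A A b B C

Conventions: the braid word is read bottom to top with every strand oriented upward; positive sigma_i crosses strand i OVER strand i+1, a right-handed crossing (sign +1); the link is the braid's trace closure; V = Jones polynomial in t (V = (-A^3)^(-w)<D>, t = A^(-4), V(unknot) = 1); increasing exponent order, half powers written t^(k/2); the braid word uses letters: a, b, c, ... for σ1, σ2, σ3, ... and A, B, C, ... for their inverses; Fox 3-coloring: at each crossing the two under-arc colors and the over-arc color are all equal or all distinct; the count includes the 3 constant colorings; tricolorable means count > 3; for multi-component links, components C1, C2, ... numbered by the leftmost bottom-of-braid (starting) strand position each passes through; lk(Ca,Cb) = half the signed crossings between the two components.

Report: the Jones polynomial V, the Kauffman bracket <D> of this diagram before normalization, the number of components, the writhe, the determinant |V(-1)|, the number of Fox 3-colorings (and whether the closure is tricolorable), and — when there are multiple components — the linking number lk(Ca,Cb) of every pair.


V = t^-8 - 2t^-7 + t^-6 - 2t^-5 + 2t^-4 + t^-2
<D> = -A^-13 - 2A^-5 + 2A^-1 - A^3 + 2A^7 - A^11 (w = -7)
1 component over 13 crossings, w = -7
27 Fox colorings among 3^13, |V(-1)| = 9: tricolorable
why: w = -7 shifts under R1 moves; the (-A^3)^(7) factor cancels that in V


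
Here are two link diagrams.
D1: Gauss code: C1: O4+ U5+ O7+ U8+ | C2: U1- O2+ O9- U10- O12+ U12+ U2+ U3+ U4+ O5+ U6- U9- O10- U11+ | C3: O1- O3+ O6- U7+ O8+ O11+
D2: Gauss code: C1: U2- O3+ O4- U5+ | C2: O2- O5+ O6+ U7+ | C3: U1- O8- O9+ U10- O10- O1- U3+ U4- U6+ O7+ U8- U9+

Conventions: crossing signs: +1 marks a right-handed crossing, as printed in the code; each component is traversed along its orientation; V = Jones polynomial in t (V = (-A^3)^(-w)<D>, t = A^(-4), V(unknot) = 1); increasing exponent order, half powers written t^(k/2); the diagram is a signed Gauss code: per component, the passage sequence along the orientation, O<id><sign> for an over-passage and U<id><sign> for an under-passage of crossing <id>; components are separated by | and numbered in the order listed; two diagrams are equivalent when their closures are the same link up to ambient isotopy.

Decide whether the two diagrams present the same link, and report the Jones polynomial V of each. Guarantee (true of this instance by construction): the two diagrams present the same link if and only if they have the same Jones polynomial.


same link: no
V(D1) = t + 2t^3 + t^5  [12 crossings, <D> = A^-8 + 2 + A^8, w = +4]
V(D2) = 1 + t + t^2 + t^3  (w 0, c 10, <D> = A^-12 + A^-8 + A^-4 + 1)
note: 2 classes among 2 diagrams; unequal V(t) rules out equality


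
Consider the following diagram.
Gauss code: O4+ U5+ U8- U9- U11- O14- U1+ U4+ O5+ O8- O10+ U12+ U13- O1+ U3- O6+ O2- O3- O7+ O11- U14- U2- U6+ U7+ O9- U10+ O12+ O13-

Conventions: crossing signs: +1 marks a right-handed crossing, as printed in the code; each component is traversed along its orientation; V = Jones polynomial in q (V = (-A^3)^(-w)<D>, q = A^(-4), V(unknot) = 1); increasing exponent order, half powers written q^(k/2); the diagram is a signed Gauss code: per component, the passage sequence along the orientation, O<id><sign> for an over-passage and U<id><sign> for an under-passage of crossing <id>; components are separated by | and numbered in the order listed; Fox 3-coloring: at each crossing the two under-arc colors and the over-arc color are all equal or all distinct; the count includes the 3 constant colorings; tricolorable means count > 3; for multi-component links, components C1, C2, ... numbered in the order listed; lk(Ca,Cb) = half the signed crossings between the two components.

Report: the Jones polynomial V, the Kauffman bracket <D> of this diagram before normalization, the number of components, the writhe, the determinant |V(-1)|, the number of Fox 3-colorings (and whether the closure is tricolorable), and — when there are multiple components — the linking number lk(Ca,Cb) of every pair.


V = q^-2 - q^-1 + 1 - q + q^2
<D> = A^-8 - A^-4 + 1 - A^4 + A^8 (w = 0)
1 component over 14 crossings, w = 0
3 Fox colorings among 3^14, |V(-1)| = 5: not tricolorable
why: palindromic: swapping q for 1/q fixes V


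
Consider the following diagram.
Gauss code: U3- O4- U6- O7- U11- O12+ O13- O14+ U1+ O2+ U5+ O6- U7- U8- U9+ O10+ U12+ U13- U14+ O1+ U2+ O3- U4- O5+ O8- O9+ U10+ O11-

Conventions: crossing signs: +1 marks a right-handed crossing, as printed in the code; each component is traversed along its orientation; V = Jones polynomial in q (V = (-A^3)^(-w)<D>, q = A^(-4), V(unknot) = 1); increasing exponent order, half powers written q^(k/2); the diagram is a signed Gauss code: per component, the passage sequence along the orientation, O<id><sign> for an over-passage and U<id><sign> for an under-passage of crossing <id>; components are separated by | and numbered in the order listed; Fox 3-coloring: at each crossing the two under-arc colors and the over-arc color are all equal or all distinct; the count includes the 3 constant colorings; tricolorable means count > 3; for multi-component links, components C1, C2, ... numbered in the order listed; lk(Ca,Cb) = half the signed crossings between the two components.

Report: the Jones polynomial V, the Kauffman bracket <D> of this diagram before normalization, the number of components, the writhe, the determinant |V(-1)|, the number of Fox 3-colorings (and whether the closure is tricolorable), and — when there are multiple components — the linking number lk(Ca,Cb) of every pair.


V(q) = -q^-5 + 3q^-4 - 6q^-3 + 9q^-2 - 11q^-1 + 13 - 11q + 9q^2 - 6q^3 + 3q^4 - q^5
bracket: -A^-20 + 3A^-16 - 6A^-12 + 9A^-8 - 11A^-4 + 13 - 11A^4 + 9A^8 - 6A^12 + 3A^16 - A^20, w = 0
1 component, writhe 0, over 14 crossings
det 73, colorings 3 of 3^14 — not tricolorable
observation: w = 0 shifts under R1 moves; the (-A^3)^(0) factor cancels that in V


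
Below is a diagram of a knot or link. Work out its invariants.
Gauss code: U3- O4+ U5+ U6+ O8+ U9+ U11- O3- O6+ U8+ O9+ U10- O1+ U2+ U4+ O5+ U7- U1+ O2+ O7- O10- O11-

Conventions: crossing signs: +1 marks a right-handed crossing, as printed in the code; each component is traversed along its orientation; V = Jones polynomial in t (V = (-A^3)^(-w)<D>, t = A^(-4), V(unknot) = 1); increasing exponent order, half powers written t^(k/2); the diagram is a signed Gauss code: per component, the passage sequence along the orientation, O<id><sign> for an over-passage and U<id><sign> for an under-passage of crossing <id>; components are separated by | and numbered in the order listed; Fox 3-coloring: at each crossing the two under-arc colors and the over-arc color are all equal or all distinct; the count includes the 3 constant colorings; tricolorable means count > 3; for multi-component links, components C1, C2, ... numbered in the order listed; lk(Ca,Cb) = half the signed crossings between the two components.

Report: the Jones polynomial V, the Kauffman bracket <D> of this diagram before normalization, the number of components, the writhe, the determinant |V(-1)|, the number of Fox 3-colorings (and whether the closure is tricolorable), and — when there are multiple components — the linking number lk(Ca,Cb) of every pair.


V = 2t - 2t^2 + 3t^3 - 3t^4 + 2t^5 - 2t^6 + t^7
<D> = -A^-19 + 2A^-15 - 2A^-11 + 3A^-7 - 3A^-3 + 2A - 2A^5 (w = +3)
1 component over 11 crossings, w = +3
9 Fox colorings among 3^11, |V(-1)| = 15: tricolorable
why: w = +3 (over 11 crossings) is diagram-only; (-A^3)^(-3) removes it from V


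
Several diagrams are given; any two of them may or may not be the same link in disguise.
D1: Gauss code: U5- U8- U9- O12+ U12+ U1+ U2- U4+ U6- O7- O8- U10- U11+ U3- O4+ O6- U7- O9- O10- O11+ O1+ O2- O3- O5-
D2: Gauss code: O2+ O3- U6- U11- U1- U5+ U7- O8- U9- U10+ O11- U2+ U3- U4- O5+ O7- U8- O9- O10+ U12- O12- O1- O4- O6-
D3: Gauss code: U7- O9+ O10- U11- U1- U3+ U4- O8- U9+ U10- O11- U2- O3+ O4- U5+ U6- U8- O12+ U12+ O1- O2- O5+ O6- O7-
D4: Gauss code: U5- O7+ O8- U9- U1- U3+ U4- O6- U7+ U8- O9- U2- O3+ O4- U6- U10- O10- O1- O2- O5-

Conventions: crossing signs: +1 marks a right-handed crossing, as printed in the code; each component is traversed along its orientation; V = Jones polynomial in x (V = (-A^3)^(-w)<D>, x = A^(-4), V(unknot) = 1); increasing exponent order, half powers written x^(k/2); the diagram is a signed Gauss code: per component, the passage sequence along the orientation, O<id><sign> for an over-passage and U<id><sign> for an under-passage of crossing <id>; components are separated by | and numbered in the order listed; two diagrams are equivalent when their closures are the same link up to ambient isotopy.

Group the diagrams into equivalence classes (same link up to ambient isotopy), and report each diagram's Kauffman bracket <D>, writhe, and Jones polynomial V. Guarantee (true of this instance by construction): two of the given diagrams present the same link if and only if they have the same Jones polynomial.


grouping into links: {D1, D2, D3, D4}
V(D1) = -x^-4 + x^-3 + x^-1  (w -4, c 12, <D> = A^-8 + 1 - A^4)
V(D2) = -x^-4 + x^-3 + x^-1  (w -6, c 12, <D> = A^-14 + A^-6 - A^-2)
V(D3) = -x^-4 + x^-3 + x^-1  [12 crossings, <D> = A^-8 + 1 - A^4, w = -4]
V(D4) = -x^-4 + x^-3 + x^-1  (w -6, c 10, <D> = A^-14 + A^-6 - A^-2)
why: all 4 diagrams share one V(x), hence one class


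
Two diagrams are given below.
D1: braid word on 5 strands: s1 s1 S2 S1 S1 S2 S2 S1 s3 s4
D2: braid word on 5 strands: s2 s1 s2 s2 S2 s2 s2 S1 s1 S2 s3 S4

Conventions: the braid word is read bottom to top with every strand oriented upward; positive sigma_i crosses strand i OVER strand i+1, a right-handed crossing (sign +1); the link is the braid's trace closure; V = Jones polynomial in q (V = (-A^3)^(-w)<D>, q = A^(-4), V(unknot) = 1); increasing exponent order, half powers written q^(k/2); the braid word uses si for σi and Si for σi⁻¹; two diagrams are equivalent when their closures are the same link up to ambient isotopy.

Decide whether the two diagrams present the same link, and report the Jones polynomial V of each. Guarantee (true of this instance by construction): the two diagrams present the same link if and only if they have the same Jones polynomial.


equivalent: no
V(D1) = -q^-6 + q^-5 - q^-4 + 2q^-3 - q^-2 + q^-1  (w -2, c 10, <D> = A^-2 - A^2 + 2A^6 - A^10 + A^14 - A^18)
V(D2) = q + q^3 - q^4  (w +4, c 12, <D> = -A^-4 + 1 + A^8)
why: 2 values of V(q) split the 2 diagrams


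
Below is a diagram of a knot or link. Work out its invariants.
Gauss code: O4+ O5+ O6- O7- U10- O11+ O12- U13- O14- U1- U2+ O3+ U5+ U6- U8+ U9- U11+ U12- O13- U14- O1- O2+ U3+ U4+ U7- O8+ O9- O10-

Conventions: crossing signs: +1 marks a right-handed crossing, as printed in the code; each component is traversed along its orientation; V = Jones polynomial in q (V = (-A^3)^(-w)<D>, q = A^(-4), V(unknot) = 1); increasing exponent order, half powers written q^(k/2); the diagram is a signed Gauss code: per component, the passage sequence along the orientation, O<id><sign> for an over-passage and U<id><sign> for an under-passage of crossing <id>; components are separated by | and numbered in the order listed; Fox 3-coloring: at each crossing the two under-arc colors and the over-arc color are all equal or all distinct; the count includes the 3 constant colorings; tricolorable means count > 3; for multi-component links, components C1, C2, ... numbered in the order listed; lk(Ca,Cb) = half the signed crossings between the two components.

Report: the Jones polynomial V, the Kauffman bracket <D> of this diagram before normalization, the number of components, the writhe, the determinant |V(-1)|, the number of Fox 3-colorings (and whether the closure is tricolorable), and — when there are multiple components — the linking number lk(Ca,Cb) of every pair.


V(q) = 1
bracket: A^-6, w = -2
1 component, writhe -2, over 14 crossings
det 1, colorings 3 of 3^14 — not tricolorable
observation: |V(-1)| = 1: so not tricolorable, since 3 does not divide 1


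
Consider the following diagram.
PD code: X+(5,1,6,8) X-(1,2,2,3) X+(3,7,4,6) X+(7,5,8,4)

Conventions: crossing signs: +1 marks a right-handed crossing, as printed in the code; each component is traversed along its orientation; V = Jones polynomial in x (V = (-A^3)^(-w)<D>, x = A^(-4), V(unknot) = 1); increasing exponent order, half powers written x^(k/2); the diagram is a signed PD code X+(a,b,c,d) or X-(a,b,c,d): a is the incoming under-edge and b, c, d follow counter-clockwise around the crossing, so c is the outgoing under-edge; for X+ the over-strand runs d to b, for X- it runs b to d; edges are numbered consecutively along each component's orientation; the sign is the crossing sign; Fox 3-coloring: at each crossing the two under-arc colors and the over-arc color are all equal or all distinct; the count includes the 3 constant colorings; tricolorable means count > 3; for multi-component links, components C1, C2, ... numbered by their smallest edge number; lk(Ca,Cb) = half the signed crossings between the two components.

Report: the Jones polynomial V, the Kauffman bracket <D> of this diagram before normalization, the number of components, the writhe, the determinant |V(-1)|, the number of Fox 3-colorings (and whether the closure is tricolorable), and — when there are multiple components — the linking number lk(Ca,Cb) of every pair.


V(x) = x + x^3 - x^4
bracket: -A^-10 + A^-6 + A^2, w = +2
1 component, writhe +2, over 4 crossings
det 3, colorings 9 of 3^4 — tricolorable
observation: det 3 = |V(-1)|; divisible by 3, so tricolorable


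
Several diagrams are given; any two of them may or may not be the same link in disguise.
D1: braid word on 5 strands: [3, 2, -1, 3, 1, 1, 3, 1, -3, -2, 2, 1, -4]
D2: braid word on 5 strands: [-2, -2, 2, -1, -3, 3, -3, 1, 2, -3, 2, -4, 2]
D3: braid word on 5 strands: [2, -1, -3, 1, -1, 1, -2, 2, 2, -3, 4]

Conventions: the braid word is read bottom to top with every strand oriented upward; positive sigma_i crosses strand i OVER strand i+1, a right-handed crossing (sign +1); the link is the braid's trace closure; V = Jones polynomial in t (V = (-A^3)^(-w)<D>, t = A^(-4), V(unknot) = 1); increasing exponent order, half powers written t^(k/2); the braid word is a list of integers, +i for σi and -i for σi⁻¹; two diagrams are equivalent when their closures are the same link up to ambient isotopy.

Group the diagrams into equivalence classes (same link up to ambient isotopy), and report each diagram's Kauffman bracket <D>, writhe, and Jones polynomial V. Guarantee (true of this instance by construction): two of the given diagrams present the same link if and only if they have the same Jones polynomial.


equivalence classes: {D1} | {D2, D3}
D1 (bracket -A^-11 + A^-7 - A^-3 + 2A + A^9; 13 crossings at w = +5): V = -t^(3/2) - 2t^(7/2) + t^(9/2) - t^(11/2) + t^(13/2)
D2 (bracket A^-13 + A^7; 13 crossings at w = -1): V = -t^(-5/2) - t^(5/2)
D3 (bracket A^-7 + A^13; 11 crossings at w = +1): V = -t^(-5/2) - t^(5/2)
key observation: 2 classes among 3 diagrams; unequal V(t) rules out equality


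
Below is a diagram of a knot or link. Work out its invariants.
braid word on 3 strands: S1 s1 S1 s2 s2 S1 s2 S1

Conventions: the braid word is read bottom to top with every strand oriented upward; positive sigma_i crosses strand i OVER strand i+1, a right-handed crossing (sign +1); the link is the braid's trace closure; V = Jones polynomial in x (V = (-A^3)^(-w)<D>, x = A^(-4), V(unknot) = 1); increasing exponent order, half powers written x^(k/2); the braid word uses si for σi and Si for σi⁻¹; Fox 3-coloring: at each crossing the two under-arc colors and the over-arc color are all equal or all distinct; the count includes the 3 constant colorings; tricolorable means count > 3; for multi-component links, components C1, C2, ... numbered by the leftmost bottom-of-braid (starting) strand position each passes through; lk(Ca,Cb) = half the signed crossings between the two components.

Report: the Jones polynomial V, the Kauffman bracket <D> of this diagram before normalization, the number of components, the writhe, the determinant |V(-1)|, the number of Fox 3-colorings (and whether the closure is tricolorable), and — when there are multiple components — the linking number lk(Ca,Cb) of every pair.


V(x) = -x^-3 + 2x^-2 - 2x^-1 + 3 - 2x + 2x^2 - x^3
bracket: -A^-12 + 2A^-8 - 2A^-4 + 3 - 2A^4 + 2A^8 - A^12, w = 0
1 component, writhe 0, over 8 crossings
det 13, colorings 3 of 3^8 — not tricolorable
observation: |V(-1)| = 13: so not tricolorable, since 3 does not divide 13


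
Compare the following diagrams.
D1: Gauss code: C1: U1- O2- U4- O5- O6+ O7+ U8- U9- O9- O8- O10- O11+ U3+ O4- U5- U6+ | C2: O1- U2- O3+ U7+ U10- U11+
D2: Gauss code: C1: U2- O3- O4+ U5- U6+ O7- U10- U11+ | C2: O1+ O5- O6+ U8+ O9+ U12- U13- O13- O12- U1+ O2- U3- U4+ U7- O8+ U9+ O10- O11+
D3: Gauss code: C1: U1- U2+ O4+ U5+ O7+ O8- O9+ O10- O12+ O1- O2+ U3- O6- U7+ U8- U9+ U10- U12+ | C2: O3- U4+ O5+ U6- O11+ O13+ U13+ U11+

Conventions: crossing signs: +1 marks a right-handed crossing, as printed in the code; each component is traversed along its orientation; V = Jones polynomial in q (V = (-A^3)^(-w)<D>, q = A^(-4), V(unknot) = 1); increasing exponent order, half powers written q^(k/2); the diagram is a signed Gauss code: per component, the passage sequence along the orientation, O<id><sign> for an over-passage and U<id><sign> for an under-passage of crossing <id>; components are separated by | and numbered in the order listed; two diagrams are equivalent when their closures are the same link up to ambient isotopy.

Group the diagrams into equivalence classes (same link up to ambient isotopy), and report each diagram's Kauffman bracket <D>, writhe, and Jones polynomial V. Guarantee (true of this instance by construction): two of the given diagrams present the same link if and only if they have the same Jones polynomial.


grouping into links: {D1} | {D2} | {D3}
V(D1) = q^(-7/2) - 2q^(-5/2) + q^(-3/2) - 2q^(-1/2) + q^(1/2) - q^(3/2)  (w -3, c 11, <D> = A^-15 - A^-11 + 2A^-7 - A^-3 + 2A - A^5)
D2 (bracket -A^-17 + A^-13 - A^-9 + 2A^-5 + A^3; 13 crossings at w = -1): V = -q^(-3/2) - 2q^(1/2) + q^(3/2) - q^(5/2) + q^(7/2)
V(D3) = -q^(-3/2) + q^(-1/2) - 2q^(1/2) + q^(3/2) - 2q^(5/2) + q^(7/2)  (w +3, c 13, <D> = -A^-5 + 2A^-1 - A^3 + 2A^7 - A^11 + A^15)
key observation: 3 values of V(q) split the 3 diagrams


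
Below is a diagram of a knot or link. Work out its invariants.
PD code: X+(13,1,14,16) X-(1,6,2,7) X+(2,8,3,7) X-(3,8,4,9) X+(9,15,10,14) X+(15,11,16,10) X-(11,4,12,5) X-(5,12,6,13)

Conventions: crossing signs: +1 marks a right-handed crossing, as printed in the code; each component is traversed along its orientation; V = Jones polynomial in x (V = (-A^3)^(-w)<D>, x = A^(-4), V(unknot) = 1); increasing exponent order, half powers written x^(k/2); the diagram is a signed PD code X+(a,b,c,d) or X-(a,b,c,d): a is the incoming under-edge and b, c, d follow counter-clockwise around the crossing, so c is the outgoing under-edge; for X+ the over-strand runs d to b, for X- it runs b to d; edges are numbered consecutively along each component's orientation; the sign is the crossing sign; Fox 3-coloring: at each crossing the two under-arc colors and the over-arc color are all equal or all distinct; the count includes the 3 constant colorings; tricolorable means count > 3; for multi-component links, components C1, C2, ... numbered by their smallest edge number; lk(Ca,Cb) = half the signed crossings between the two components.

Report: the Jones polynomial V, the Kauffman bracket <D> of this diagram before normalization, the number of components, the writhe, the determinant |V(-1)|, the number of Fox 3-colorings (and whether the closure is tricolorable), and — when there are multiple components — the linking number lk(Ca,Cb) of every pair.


V(x) = -x^-3 + 2x^-2 - 2x^-1 + 3 - 2x + 2x^2 - x^3
bracket: -A^-12 + 2A^-8 - 2A^-4 + 3 - 2A^4 + 2A^8 - A^12, w = 0
1 component, writhe 0, over 8 crossings
det 13, colorings 3 of 3^8 — not tricolorable
observation: w = 0 (over 8 crossings) is diagram-only; (-A^3)^(0) removes it from V


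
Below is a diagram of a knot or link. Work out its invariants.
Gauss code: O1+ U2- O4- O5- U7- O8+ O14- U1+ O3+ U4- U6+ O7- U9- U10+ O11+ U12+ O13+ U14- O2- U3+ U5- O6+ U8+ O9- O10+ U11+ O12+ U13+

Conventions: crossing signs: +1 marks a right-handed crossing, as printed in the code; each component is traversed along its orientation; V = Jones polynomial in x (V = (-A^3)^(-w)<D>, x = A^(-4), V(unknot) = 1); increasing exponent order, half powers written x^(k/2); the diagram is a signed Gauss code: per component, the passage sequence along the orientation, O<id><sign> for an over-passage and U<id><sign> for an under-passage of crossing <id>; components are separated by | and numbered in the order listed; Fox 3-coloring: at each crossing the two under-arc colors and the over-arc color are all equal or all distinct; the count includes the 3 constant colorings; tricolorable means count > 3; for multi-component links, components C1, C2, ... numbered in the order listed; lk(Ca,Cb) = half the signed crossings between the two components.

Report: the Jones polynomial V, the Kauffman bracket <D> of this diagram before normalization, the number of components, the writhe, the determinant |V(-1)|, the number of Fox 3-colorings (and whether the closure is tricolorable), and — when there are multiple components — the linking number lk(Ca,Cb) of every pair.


V(x) = x^-3 - 3x^-2 + 6x^-1 - 9 + 12x - 12x^2 + 12x^3 - 10x^4 + 6x^5 - 3x^6 + x^7
bracket: A^-22 - 3A^-18 + 6A^-14 - 10A^-10 + 12A^-6 - 12A^-2 + 12A^2 - 9A^6 + 6A^10 - 3A^14 + A^18, w = +2
1 component, writhe +2, over 14 crossings
det 75, colorings 9 of 3^14 — tricolorable
observation: |V(-1)| = 75: so tricolorable, since 3 divides 75


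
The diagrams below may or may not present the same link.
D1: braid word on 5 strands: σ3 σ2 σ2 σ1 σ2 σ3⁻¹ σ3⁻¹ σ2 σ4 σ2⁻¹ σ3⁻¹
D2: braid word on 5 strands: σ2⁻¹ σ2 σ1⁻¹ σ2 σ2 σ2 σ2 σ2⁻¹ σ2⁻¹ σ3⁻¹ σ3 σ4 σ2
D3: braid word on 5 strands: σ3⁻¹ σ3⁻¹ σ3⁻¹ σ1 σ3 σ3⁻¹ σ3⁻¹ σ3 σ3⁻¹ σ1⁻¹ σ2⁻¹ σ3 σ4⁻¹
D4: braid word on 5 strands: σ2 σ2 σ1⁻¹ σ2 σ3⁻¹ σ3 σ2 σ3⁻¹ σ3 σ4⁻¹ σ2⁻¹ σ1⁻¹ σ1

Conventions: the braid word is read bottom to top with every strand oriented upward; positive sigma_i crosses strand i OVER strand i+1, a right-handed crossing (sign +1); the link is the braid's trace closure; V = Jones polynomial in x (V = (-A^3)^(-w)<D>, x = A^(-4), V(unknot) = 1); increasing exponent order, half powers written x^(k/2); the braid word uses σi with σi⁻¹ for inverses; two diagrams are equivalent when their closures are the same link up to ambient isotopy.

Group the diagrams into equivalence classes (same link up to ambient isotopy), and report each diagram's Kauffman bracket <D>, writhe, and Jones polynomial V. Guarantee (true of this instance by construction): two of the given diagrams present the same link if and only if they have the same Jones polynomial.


grouping into links: {D1} | {D2, D4} | {D3}
V(D1) = -x^(-3/2) - 2x^(1/2) + x^(3/2) - x^(5/2) + x^(7/2)  (w +3, c 11, <D> = -A^-5 + A^-1 - A^3 + 2A^7 + A^15)
V(D2) = -x^(1/2) - x^(3/2) - x^(5/2) + x^(9/2)  [13 crossings, <D> = -A^-9 + A^-1 + A^3 + A^7, w = +3]
V(D3) = x^(-9/2) - x^(-5/2) - x^(-3/2) - x^(-1/2)  [13 crossings, <D> = A^-13 + A^-9 + A^-5 - A^3, w = -5]
D4 (bracket -A^-15 + A^-7 + A^-3 + A; 13 crossings at w = +1): V = -x^(1/2) - x^(3/2) - x^(5/2) + x^(9/2)
key observation: 3 values of V(x) split the 4 diagrams


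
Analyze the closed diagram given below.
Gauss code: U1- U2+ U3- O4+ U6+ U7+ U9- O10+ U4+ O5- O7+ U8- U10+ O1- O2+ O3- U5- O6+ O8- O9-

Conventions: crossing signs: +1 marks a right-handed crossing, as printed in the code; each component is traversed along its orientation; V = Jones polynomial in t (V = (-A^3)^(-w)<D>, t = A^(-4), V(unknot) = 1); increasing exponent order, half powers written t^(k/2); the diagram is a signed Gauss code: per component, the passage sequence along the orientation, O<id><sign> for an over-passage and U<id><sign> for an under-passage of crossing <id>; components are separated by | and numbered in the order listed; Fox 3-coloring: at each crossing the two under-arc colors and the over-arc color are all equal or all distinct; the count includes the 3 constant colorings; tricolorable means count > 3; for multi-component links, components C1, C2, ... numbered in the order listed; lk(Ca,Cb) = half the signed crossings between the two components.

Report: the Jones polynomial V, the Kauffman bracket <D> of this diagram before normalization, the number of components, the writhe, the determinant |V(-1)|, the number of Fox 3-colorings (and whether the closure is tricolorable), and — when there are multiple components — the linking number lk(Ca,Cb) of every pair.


Jones polynomial: V(t) = -t^-3 + 2t^-2 - 2t^-1 + 3 - 2t + 2t^2 - t^3
<D> = -A^-12 + 2A^-8 - 2A^-4 + 3 - 2A^4 + 2A^8 - A^12; writhe 0
components 1, writhe 0 (10 crossings)
3-colorings: 3 of 3^10, det 13 — not tricolorable
note: palindromic: swapping t for 1/t fixes V


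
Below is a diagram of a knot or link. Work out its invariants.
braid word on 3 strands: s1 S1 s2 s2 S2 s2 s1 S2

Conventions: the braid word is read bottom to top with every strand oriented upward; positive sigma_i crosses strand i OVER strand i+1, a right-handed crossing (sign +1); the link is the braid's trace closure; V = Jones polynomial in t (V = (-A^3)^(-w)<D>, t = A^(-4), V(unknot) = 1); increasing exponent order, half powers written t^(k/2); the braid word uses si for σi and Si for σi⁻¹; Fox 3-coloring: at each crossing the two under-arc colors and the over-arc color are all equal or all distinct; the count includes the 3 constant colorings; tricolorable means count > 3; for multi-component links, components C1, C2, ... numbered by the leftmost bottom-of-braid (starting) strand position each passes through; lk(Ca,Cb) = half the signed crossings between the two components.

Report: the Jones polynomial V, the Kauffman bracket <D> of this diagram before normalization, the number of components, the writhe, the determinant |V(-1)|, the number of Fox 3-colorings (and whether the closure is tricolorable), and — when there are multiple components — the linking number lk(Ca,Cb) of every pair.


V = 1
<D> = A^6 (w = +2)
1 component over 8 crossings, w = +2
3 Fox colorings among 3^8, |V(-1)| = 1: not tricolorable
why: |V(-1)| = 1: so not tricolorable, since 3 does not divide 1


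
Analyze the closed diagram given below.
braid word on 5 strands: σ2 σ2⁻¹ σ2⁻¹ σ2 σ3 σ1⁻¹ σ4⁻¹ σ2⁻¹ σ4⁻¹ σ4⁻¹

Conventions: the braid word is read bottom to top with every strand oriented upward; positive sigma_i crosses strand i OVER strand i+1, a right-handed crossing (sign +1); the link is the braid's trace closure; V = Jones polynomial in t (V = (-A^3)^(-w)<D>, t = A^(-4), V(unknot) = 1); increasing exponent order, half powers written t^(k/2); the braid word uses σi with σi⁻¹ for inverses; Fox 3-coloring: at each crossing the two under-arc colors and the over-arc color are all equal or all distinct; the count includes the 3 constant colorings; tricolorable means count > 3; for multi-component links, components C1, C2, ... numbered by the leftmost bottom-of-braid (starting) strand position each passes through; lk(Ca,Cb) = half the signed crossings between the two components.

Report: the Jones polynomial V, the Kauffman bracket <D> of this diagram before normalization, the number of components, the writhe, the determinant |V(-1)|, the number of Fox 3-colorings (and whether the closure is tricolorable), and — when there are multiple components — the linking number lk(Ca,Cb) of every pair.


V = -t^-4 + t^-3 + t^-1
<D> = A^-8 + 1 - A^4 (w = -4)
1 component over 10 crossings, w = -4
9 Fox colorings among 3^10, |V(-1)| = 3: tricolorable
why: V spans 3 powers of t: at least 3 crossings in any diagram


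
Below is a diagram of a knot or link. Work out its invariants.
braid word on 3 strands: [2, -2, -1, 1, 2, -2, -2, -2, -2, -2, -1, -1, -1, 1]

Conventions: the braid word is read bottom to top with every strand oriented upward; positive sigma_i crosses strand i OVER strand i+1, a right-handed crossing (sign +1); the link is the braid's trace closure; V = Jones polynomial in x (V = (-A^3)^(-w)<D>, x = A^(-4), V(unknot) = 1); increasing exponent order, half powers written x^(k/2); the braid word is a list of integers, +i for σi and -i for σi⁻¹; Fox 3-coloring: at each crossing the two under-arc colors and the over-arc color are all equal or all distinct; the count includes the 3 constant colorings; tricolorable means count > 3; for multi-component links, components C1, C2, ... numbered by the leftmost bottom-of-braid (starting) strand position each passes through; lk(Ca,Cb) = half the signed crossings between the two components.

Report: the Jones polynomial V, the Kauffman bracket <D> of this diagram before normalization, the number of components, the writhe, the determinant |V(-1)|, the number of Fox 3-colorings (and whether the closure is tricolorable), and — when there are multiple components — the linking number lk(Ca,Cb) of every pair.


V(x) = x^-8 - x^-7 + 2x^-6 - x^-5 + 2x^-4 + x^-2
bracket: A^-10 + 2A^-2 - A^2 + 2A^6 - A^10 + A^14, w = -6
3 components, writhe -6, over 14 crossings
lk(C1,C2) = -1
linking number lk(C1,C3) = 0
lk(C2,C3): -2
det 8, colorings 3 of 3^14 — not tricolorable
observation: |V(-1)| = 8: so not tricolorable, since 3 does not divide 8


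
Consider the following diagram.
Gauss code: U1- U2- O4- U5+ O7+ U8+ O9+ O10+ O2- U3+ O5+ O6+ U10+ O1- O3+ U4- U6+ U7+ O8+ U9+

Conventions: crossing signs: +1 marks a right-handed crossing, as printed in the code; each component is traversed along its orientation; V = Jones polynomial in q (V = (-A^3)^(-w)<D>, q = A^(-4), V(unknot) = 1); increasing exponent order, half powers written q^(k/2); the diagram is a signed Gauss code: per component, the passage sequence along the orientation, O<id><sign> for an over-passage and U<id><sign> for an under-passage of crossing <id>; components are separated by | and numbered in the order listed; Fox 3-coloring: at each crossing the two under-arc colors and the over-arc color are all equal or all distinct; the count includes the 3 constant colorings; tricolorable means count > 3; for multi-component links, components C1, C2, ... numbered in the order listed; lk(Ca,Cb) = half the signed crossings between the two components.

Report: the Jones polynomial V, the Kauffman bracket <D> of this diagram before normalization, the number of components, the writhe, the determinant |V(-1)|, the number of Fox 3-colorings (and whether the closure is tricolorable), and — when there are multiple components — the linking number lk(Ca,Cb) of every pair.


V = q + q^3 - q^4
<D> = -A^-4 + 1 + A^8 (w = +4)
1 component over 10 crossings, w = +4
9 Fox colorings among 3^10, |V(-1)| = 3: tricolorable
why: |V(-1)| = 3: so tricolorable, since 3 divides 3


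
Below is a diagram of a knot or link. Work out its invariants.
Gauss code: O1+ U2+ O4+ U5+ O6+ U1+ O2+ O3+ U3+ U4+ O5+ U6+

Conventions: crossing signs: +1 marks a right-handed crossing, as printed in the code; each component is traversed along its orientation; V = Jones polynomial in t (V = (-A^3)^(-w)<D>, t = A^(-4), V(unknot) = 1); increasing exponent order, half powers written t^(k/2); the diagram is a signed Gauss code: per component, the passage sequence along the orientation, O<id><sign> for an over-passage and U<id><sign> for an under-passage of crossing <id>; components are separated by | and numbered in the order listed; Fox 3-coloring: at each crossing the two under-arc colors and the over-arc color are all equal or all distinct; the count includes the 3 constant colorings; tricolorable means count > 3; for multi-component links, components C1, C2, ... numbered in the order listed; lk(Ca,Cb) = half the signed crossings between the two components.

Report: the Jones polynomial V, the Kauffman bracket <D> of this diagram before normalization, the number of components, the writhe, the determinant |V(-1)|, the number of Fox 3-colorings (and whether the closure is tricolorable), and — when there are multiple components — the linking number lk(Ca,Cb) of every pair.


Jones polynomial: V(t) = t^2 + t^4 - t^5 + t^6 - t^7
<D> = -A^-10 + A^-6 - A^-2 + A^2 + A^10; writhe +6
components 1, writhe +6 (6 crossings)
3-colorings: 3 of 3^6, det 5 — not tricolorable
note: w = +6 (over 6 crossings) is diagram-only; (-A^3)^(-6) removes it from V


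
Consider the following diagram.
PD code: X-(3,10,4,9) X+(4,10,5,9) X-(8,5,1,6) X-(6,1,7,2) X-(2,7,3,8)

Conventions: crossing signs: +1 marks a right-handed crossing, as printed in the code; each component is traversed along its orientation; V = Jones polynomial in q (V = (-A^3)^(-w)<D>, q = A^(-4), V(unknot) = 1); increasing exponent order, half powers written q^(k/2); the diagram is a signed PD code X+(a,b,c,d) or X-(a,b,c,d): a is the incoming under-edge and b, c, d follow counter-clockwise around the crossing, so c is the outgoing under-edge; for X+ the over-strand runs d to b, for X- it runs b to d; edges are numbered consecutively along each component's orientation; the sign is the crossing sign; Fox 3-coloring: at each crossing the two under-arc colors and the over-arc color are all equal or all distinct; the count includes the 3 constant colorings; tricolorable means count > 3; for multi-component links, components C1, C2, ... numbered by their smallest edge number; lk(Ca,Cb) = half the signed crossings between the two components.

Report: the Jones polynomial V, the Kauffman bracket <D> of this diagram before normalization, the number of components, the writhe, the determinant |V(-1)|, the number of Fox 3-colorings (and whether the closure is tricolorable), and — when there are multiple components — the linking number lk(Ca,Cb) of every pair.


V = q^(-9/2) - q^(-5/2) - q^(-3/2) - q^(-1/2)
<D> = A^-7 + A^-3 + A - A^9 (w = -3)
2 components over 5 crossings, w = -3
lk(C1,C2): 0
27 Fox colorings among 3^6, |V(-1)| = 0: tricolorable
why: w = -3 shifts under R1 moves; the (-A^3)^(3) factor cancels that in V


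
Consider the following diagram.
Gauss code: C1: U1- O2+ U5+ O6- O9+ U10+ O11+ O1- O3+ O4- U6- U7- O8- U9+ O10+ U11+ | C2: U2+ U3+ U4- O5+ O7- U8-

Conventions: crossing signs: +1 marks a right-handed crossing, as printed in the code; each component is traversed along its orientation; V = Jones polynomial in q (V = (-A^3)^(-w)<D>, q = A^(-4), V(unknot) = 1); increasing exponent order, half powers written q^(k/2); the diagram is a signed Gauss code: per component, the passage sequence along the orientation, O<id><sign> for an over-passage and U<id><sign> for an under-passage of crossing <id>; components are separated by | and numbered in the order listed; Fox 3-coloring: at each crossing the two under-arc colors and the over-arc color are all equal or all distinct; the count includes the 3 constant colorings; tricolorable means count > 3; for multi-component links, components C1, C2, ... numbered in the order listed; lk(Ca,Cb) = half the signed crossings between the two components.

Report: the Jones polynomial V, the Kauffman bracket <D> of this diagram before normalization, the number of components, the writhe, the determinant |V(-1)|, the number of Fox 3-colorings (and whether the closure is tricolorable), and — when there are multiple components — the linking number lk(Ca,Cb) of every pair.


V(q) = -q^(-3/2) + q^(-1/2) - 2q^(1/2) + q^(3/2) - 2q^(5/2) + q^(7/2)
bracket: -A^-11 + 2A^-7 - A^-3 + 2A - A^5 + A^9, w = +1
2 components, writhe +1, over 11 crossings
lk(C1,C2) = 0
det 8, colorings 3 of 3^11 — not tricolorable
observation: w = +1 shifts under R1 moves; the (-A^3)^(-1) factor cancels that in V


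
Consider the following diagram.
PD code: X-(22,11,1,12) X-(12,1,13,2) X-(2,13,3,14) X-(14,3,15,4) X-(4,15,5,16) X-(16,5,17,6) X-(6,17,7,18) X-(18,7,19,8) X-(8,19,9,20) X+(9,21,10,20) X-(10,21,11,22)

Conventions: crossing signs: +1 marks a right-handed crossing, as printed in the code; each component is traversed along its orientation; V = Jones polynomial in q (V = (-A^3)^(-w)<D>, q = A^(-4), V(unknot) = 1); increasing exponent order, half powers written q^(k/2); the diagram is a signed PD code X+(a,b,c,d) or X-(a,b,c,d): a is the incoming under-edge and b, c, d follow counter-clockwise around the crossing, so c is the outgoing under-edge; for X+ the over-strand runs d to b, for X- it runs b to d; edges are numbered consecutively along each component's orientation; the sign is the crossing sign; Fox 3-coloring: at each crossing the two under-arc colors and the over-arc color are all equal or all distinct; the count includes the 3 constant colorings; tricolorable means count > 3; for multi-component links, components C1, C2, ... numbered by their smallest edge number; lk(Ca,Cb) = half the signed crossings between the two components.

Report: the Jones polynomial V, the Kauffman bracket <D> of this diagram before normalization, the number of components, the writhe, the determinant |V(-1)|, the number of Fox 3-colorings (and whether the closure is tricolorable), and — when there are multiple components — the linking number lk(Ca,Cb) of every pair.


Jones polynomial: V(q) = -q^-13 + q^-12 - q^-11 + q^-10 - q^-9 + q^-8 - q^-7 + q^-6 + q^-4
<D> = -A^-11 - A^-3 + A - A^5 + A^9 - A^13 + A^17 - A^21 + A^25; writhe -9
components 1, writhe -9 (11 crossings)
3-colorings: 9 of 3^11, det 9 — tricolorable
note: |V(-1)| = 9: so tricolorable, since 3 divides 9


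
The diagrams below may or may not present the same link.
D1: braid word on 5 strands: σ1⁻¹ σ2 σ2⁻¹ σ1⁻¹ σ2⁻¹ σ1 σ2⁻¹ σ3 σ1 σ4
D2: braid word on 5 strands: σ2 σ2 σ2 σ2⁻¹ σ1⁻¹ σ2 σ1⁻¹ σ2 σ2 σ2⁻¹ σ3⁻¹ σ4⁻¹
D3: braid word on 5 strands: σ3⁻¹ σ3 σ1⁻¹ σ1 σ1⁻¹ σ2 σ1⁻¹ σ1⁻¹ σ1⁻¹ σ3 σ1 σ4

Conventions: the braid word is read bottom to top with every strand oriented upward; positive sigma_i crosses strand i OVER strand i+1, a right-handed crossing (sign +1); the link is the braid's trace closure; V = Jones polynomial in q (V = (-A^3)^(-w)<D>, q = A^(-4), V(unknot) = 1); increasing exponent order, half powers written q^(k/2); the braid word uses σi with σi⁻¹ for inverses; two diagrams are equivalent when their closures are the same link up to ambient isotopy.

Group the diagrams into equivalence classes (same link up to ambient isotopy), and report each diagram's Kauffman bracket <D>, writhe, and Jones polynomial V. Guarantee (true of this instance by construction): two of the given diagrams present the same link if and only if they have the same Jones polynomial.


grouping into links: {D1} | {D2} | {D3}
V(D1) = 1  (w 0, c 10, <D> = 1)
D2 (bracket A^-20 - 2A^-16 + 2A^-12 - 2A^-8 + 2A^-4 - 1 + A^4; 12 crossings at w = 0): V = q^-1 - 1 + 2q - 2q^2 + 2q^3 - 2q^4 + q^5
V(D3) = -q^-4 + q^-3 + q^-1  (w 0, c 12, <D> = A^4 + A^12 - A^16)
key observation: comparing 3 Jones polynomials yields 3 groups


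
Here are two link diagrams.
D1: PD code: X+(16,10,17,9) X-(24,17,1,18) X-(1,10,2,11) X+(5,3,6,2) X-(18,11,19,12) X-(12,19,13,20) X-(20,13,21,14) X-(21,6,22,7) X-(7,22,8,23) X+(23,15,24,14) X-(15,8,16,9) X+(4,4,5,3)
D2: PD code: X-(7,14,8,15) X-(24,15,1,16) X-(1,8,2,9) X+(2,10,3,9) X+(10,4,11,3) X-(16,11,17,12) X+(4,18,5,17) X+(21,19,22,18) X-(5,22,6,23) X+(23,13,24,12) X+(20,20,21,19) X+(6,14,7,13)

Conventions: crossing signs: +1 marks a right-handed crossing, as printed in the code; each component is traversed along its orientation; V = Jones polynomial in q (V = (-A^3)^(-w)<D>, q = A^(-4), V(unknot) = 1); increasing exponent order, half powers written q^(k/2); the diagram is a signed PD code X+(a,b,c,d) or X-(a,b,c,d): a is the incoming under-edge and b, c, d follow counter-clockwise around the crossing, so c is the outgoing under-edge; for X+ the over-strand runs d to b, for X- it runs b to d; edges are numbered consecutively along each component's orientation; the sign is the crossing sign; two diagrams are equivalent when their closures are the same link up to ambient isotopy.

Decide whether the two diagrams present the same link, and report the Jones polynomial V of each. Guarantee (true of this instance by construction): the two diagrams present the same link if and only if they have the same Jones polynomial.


equivalent: no
D1 (bracket A^-4 + 2A^4 - 2A^8 + A^12 - 2A^16 + A^20; 12 crossings at w = -4): V = q^-8 - 2q^-7 + q^-6 - 2q^-5 + 2q^-4 + q^-2
V(D2) = 1  [12 crossings, <D> = A^6, w = +2]
observation: comparing 2 Jones polynomials yields 2 groups
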